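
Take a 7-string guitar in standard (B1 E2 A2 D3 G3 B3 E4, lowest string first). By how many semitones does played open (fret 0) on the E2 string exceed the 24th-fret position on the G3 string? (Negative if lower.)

-39 semitones

E2 at fret 0 → E2 (MIDI 40); G3 at fret 24 → G5 (MIDI 79).
40 − 79 = -39, so the two pitches are 39 semitones apart.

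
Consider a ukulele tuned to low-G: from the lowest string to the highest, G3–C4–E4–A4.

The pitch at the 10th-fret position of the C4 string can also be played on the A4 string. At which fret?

Fret 10 on C4 is MIDI 60 + 10 = 70 (A#4). On the A4 string (open MIDI 69), that pitch is 70 − 69 = fret 1.

1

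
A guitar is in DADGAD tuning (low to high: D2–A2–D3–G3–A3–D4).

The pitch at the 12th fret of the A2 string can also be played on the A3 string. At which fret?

0

Fret 12 on A2 is MIDI 45 + 12 = 57 (A3). On the A3 string (open MIDI 57), that pitch is 57 − 57 = fret 0.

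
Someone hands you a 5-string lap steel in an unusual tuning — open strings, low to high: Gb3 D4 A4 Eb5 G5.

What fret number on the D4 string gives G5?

G5 is 17 semitones above the open D4 (D–Eb–E–F–…–F–Gb–G), so it sits at fret 17.

17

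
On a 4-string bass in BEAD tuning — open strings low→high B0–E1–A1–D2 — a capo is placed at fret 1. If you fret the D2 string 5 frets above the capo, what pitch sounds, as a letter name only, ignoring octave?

G#

The capo raises the open D2 by 1 semitone to D#2; fretting 5 more gives D2 + 1 + 5 = D2 + 6 semitones, landing on G#.
(Also written Ab.)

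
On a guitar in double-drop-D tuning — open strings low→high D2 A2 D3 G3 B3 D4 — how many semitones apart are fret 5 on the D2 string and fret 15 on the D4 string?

34 semitones

D2 at fret 5 → G2 (MIDI 43); D4 at fret 15 → F5 (MIDI 77).
43 − 77 = -34, so the two pitches are 34 semitones apart, with F5 the higher.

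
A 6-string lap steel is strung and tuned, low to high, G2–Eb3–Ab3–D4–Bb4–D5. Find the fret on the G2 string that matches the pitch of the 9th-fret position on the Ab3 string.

Ab3 at fret 9 is Ab3 + 9 semitones = F4.
The open G2 string is 13 semitones below the open Ab3, so the same pitch on the G2 string lies at fret 9 + 13 = 22.

22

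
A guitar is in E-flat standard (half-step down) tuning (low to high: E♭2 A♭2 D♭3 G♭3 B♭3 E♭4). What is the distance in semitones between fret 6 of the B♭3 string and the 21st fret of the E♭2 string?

4 semitones

B♭3 at fret 6 → E4 (MIDI 64); E♭2 at fret 21 → C4 (MIDI 60).
64 − 60 = 4, so the two pitches are 4 semitones apart, with E4 the higher.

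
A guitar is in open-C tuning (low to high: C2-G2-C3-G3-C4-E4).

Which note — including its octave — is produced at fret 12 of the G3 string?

G4

Each fret is one semitone, so G3 + 12 = G4.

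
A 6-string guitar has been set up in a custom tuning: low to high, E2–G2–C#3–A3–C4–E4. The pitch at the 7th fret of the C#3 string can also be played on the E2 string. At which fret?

16

Fret 7 on C#3 is MIDI 49 + 7 = 56 (G#3). On the E2 string (open MIDI 40), that pitch is 56 − 40 = fret 16.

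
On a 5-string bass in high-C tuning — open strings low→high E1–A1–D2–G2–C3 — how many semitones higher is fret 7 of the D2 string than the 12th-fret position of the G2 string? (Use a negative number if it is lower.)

-10 semitones

D2 at fret 7 → A2 (MIDI 45); G2 at fret 12 → G3 (MIDI 55).
45 − 55 = -10, so the two pitches are 10 semitones apart.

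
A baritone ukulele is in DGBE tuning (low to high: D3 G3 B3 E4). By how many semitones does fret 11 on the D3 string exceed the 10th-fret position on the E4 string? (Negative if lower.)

-13 semitones

D3 at fret 11 → C#4 (MIDI 61); E4 at fret 10 → D5 (MIDI 74).
61 − 74 = -13, so the two pitches are 13 semitones apart.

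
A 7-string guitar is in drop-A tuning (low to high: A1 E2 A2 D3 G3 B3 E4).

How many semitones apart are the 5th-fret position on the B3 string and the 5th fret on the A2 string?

B3 at fret 5 → E4 (MIDI 64); A2 at fret 5 → D3 (MIDI 50).
64 − 50 = 14, so the two pitches are 14 semitones apart, with E4 the higher.

14 semitones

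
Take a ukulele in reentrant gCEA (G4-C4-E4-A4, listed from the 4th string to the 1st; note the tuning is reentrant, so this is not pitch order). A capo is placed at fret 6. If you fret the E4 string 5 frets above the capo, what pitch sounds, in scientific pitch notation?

The capo raises the open E4 by 6 semitones to A♯4; fretting 5 more gives E4 + 6 + 5 = E4 + 11 semitones = D♯5.
(Also written E♭.)

D♯5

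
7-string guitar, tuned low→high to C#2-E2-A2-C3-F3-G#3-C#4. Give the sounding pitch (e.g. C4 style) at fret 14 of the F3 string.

G4

Each fret is one semitone, so F3 + 14 = G4.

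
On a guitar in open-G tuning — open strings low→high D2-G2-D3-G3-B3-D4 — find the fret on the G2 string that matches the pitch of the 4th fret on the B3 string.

20

B3 at fret 4 is B3 + 4 semitones = D♯4.
The open G2 string is 16 semitones below the open B3, so the same pitch on the G2 string lies at fret 4 + 16 = 20.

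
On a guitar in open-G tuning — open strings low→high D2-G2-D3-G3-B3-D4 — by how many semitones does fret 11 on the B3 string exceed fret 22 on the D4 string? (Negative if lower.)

B3 at fret 11 → A♯4 (MIDI 70); D4 at fret 22 → C6 (MIDI 84).
70 − 84 = -14, so the two pitches are 14 semitones apart.

-14 semitones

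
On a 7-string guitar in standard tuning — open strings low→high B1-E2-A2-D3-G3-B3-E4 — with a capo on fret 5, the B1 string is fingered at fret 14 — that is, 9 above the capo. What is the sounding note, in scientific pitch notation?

The capo raises the open B1 by 5 semitones to E2; fretting 9 more gives B1 + 5 + 9 = B1 + 14 semitones = C#3.

C#3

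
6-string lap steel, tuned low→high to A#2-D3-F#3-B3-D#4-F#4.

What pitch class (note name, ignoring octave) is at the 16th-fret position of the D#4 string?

D#4 is MIDI 63. Adding 16 gives 79; 79 mod 12 = 7, i.e. G.

G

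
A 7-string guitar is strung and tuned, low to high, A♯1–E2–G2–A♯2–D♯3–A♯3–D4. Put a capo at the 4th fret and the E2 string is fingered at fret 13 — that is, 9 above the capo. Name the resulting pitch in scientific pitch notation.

F3

The capo raises the open E2 by 4 semitones to G♯2; fretting 9 more gives E2 + 4 + 9 = E2 + 13 semitones = F3.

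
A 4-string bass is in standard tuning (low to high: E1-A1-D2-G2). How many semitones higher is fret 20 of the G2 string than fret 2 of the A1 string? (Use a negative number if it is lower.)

28 semitones

G2 at fret 20 → D♯4 (MIDI 63); A1 at fret 2 → B1 (MIDI 35).
63 − 35 = 28, so the two pitches are 28 semitones apart.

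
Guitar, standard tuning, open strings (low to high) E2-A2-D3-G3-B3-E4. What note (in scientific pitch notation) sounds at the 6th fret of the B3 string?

F4

The open B3 string plus 6 semitones: B–C–C#–D–D#–E–F.
The walk passes from B into C once, so the octave number goes from 3 to 4.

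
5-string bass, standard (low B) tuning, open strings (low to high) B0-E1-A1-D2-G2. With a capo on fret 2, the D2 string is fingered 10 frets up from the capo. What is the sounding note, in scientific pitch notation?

The capo raises the open D2 by 2 semitones to E2; fretting 10 more gives D2 + 2 + 10 = D2 + 12 semitones = D3.

D3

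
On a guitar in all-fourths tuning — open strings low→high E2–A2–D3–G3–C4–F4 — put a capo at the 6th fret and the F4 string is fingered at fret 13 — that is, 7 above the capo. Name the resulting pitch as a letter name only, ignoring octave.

The capo raises the open F4 by 6 semitones to B4; fretting 7 more gives F4 + 6 + 7 = F4 + 13 semitones, landing on F#.

F#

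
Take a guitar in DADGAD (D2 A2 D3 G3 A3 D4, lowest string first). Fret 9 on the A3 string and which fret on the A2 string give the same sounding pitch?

21

Fret 9 on A3 is MIDI 57 + 9 = 66 (F#4). On the A2 string (open MIDI 45), that pitch is 66 − 45 = fret 21.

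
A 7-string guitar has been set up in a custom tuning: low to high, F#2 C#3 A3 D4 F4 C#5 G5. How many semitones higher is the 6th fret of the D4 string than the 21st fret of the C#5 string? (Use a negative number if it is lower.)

-26 semitones

D4 at fret 6 → G#4 (MIDI 68); C#5 at fret 21 → A#6 (MIDI 94).
68 − 94 = -26, so the two pitches are 26 semitones apart.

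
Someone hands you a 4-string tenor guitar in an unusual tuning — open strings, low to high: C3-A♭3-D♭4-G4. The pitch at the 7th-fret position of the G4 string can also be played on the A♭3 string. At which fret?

18

Fret 7 on G4 is MIDI 67 + 7 = 74 (D5). On the A♭3 string (open MIDI 56), that pitch is 74 − 56 = fret 18.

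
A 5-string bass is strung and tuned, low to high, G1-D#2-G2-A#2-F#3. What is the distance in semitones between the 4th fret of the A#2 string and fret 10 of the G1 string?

A#2 at fret 4 → D3 (MIDI 50); G1 at fret 10 → F2 (MIDI 41).
50 − 41 = 9, so the two pitches are 9 semitones apart, with D3 the higher.

9 semitones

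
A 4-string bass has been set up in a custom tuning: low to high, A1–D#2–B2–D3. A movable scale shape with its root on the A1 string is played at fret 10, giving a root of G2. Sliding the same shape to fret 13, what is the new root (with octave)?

A#2

Moving from fret 10 to fret 13 shifts the root by 3 semitones.
G2 up 3 semitones is A#2.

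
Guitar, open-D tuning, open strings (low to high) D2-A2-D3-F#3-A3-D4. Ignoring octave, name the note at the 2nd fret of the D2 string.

E

D2 is MIDI 38. Adding 2 gives 40; 40 mod 12 = 4, i.e. E.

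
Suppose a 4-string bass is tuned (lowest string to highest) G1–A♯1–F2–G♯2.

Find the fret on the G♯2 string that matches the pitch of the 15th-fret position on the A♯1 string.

5

A♯1 at fret 15 is A♯1 + 15 semitones = C♯3.
The open G♯2 string is 10 semitones above the open A♯1, so the same pitch on the G♯2 string lies at fret 15 − 10 = 5.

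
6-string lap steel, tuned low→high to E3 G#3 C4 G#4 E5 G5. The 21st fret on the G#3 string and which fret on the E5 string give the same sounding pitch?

G#3 at fret 21 is G#3 + 21 semitones = F5.
The open E5 string is 20 semitones above the open G#3, so the same pitch on the E5 string lies at fret 21 − 20 = 1.

1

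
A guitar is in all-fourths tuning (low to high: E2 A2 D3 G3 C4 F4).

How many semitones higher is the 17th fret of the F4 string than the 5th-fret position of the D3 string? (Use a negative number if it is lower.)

F4 at fret 17 → A#5 (MIDI 82); D3 at fret 5 → G3 (MIDI 55).
82 − 55 = 27, so the two pitches are 27 semitones apart.

27 semitones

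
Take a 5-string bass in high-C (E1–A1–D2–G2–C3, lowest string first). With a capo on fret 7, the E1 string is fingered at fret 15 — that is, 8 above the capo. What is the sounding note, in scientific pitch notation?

G2

The capo raises the open E1 by 7 semitones to B1; fretting 8 more gives E1 + 7 + 8 = E1 + 15 semitones = G2.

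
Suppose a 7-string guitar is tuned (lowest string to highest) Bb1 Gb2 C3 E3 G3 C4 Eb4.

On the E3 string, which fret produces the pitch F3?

1

F3 is 1 semitone above the open E3 (E–F), so it sits at fret 1.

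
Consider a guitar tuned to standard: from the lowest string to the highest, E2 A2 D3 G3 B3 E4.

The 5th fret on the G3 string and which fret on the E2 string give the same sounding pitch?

Fret 5 on G3 is MIDI 55 + 5 = 60 (C4). On the E2 string (open MIDI 40), that pitch is 60 − 40 = fret 20.

20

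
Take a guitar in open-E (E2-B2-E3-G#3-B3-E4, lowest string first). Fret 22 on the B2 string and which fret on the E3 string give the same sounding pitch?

Fret 22 on B2 is MIDI 47 + 22 = 69 (A4). On the E3 string (open MIDI 52), that pitch is 69 − 52 = fret 17.

17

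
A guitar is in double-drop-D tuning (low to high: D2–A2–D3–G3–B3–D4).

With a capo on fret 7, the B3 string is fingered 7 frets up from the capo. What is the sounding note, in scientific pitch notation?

The capo raises the open B3 by 7 semitones to F♯4; fretting 7 more gives B3 + 7 + 7 = B3 + 14 semitones = C♯5.
(Also written D♭.)

C♯5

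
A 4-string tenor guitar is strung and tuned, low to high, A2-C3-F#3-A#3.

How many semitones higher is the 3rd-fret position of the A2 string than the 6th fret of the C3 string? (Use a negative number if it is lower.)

-6 semitones

A2 at fret 3 → C3 (MIDI 48); C3 at fret 6 → F#3 (MIDI 54).
48 − 54 = -6, so the two pitches are 6 semitones apart.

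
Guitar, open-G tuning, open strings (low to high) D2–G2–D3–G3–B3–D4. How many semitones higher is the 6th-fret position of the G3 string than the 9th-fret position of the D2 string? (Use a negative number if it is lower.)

14 semitones

G3 at fret 6 → C#4 (MIDI 61); D2 at fret 9 → B2 (MIDI 47).
61 − 47 = 14, so the two pitches are 14 semitones apart.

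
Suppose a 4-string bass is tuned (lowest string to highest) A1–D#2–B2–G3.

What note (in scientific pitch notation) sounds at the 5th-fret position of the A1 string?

D2

A1 is MIDI 33. Adding 5 gives 38, which is D2.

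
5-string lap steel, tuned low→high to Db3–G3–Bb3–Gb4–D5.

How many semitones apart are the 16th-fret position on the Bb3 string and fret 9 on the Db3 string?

16 semitones

Bb3 at fret 16 → D5 (MIDI 74); Db3 at fret 9 → Bb3 (MIDI 58).
74 − 58 = 16, so the two pitches are 16 semitones apart, with D5 the higher.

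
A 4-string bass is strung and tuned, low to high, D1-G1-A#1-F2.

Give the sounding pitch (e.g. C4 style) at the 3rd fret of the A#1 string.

The open A#1 string plus 3 semitones: A#–B–C–C#.
The walk passes from B into C once, so the octave number goes from 1 to 2.
(Equivalently spelled Db2.)

C#2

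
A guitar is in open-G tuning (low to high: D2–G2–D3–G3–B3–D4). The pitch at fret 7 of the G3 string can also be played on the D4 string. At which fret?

G3 at fret 7 is G3 + 7 semitones = D4.
The open D4 string is 7 semitones above the open G3, so the same pitch on the D4 string lies at fret 7 − 7 = 0.

0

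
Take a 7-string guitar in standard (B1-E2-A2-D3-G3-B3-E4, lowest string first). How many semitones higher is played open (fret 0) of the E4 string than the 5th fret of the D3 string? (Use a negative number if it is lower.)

E4 at fret 0 → E4 (MIDI 64); D3 at fret 5 → G3 (MIDI 55).
64 − 55 = 9, so the two pitches are 9 semitones apart.

9 semitones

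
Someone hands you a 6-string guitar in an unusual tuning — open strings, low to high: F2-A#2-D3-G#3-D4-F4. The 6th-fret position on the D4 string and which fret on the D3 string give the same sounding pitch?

Fret 6 on D4 is MIDI 62 + 6 = 68 (G#4). On the D3 string (open MIDI 50), that pitch is 68 − 50 = fret 18.

18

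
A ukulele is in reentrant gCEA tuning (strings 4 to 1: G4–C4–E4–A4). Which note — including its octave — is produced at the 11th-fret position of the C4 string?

The open C4 string plus 11 semitones: C–C#–D–D#–…–A–A#–B.
No B→C boundary is crossed, so the octave stays at 4.

B4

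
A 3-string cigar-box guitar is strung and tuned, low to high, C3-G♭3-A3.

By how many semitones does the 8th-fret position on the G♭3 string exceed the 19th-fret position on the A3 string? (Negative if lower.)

-14 semitones

G♭3 at fret 8 → D4 (MIDI 62); A3 at fret 19 → E5 (MIDI 76).
62 − 76 = -14, so the two pitches are 14 semitones apart.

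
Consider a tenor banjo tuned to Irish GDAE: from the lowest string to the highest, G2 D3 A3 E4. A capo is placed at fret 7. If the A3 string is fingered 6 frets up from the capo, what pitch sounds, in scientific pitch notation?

A#4

The capo raises the open A3 by 7 semitones to E4; fretting 6 more gives A3 + 7 + 6 = A3 + 13 semitones = A#4.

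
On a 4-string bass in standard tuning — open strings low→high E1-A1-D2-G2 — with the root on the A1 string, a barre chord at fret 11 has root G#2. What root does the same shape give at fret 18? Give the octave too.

D#3

Moving from fret 11 to fret 18 shifts the root by 7 semitones.
G#2 up 7 semitones is D#3.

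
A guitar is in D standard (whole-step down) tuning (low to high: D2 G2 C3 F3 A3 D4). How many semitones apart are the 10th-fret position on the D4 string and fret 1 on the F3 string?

D4 at fret 10 → C5 (MIDI 72); F3 at fret 1 → F#3 (MIDI 54).
72 − 54 = 18, so the two pitches are 18 semitones apart, with C5 the higher.

18 semitones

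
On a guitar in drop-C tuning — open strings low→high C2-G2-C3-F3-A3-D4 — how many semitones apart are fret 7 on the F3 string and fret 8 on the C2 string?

16 semitones

F3 at fret 7 → C4 (MIDI 60); C2 at fret 8 → G#2 (MIDI 44).
60 − 44 = 16, so the two pitches are 16 semitones apart, with C4 the higher.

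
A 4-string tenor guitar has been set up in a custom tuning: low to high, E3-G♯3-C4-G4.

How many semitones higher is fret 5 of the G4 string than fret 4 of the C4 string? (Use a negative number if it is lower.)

G4 at fret 5 → C5 (MIDI 72); C4 at fret 4 → E4 (MIDI 64).
72 − 64 = 8, so the two pitches are 8 semitones apart.

8 semitones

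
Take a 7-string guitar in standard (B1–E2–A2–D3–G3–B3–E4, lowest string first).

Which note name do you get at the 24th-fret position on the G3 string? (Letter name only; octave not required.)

G3 is MIDI 55. Adding 24 gives 79; 79 mod 12 = 7, i.e. G.

G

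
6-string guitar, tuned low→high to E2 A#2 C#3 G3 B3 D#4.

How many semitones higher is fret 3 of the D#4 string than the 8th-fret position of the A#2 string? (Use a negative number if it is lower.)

12 semitones

D#4 at fret 3 → F#4 (MIDI 66); A#2 at fret 8 → F#3 (MIDI 54).
66 − 54 = 12, so the two pitches are 12 semitones apart.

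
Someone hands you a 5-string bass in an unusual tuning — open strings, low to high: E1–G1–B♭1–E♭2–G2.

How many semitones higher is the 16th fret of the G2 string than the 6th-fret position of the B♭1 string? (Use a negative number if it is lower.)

19 semitones

G2 at fret 16 → B3 (MIDI 59); B♭1 at fret 6 → E2 (MIDI 40).
59 − 40 = 19, so the two pitches are 19 semitones apart.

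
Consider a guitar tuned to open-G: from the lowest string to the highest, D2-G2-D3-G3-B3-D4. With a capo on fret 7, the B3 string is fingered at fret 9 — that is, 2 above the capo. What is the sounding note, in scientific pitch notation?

The capo raises the open B3 by 7 semitones to F#4; fretting 2 more gives B3 + 7 + 2 = B3 + 9 semitones = G#4.

G#4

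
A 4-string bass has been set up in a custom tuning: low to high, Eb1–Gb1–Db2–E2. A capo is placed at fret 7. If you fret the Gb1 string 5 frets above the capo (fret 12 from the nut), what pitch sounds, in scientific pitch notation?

Gb2

The capo raises the open Gb1 by 7 semitones to Db2; fretting 5 more gives Gb1 + 7 + 5 = Gb1 + 12 semitones = Gb2.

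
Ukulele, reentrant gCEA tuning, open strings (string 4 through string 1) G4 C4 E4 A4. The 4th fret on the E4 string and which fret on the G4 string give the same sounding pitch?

Fret 4 on E4 is MIDI 64 + 4 = 68 (G♯4). On the G4 string (open MIDI 67), that pitch is 68 − 67 = fret 1.

1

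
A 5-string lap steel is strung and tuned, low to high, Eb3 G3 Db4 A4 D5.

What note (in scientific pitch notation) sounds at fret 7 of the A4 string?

E5

The open A4 string plus 7 semitones: A–Bb–B–C–Db–D–Eb–E.
The walk passes from B into C once, so the octave number goes from 4 to 5.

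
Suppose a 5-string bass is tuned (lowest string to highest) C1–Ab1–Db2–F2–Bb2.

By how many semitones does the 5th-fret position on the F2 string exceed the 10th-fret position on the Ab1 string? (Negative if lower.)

F2 at fret 5 → Bb2 (MIDI 46); Ab1 at fret 10 → Gb2 (MIDI 42).
46 − 42 = 4, so the two pitches are 4 semitones apart.

4 semitones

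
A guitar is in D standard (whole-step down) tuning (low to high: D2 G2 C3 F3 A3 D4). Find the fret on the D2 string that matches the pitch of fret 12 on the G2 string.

Fret 12 on G2 is MIDI 43 + 12 = 55 (G3). On the D2 string (open MIDI 38), that pitch is 55 − 38 = fret 17.

17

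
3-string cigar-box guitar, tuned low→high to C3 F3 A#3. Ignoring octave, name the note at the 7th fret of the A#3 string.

The open A#3 string plus 7 semitones: A#–B–C–C#–D–D#–E–F.

F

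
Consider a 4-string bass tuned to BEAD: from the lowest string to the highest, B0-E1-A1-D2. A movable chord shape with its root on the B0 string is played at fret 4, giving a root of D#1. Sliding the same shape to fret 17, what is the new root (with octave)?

E2

Moving from fret 4 to fret 17 shifts the root by 13 semitones.
D#1 up 13 semitones is E2.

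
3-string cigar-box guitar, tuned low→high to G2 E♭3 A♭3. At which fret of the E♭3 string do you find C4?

C4 is 9 semitones above the open E♭3 (Eb–E–F–Gb–G–Ab–A–Bb–B–C), so it sits at fret 9.

9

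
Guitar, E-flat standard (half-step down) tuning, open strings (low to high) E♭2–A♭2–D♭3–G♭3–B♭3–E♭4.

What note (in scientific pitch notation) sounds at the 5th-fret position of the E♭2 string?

A♭2

The open E♭2 string plus 5 semitones: Eb–E–F–Gb–G–Ab.
No B→C boundary is crossed, so the octave stays at 2.
(Equivalently spelled G♯2.)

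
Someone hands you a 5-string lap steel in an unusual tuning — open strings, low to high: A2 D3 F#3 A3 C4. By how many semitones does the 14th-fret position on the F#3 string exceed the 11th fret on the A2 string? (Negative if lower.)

F#3 at fret 14 → G#4 (MIDI 68); A2 at fret 11 → G#3 (MIDI 56).
68 − 56 = 12, so the two pitches are 12 semitones apart.

12 semitones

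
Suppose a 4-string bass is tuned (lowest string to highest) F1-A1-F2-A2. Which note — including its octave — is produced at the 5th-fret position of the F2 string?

The open F2 string plus 5 semitones: F–F#–G–G#–A–A#.
No B→C boundary is crossed, so the octave stays at 2.

A#2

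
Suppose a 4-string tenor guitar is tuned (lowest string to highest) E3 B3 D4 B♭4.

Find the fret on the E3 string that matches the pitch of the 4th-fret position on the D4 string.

Fret 4 on D4 is MIDI 62 + 4 = 66 (G♭4). On the E3 string (open MIDI 52), that pitch is 66 − 52 = fret 14.

14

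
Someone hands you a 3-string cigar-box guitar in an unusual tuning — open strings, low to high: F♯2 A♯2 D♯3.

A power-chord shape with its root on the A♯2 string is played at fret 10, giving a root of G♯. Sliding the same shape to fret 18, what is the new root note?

Moving from fret 10 to fret 18 shifts the root by 8 semitones.
G♯ up 8 semitones is E.

E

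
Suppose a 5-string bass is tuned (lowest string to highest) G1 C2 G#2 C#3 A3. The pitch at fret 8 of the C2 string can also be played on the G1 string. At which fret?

Fret 8 on C2 is MIDI 36 + 8 = 44 (G#2). On the G1 string (open MIDI 31), that pitch is 44 − 31 = fret 13.

13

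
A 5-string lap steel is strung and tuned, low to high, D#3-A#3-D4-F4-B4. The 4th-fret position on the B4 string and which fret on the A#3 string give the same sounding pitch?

B4 at fret 4 is B4 + 4 semitones = D#5.
The open A#3 string is 13 semitones below the open B4, so the same pitch on the A#3 string lies at fret 4 + 13 = 17.

17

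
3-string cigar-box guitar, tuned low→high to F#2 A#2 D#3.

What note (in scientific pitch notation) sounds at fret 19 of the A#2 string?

F4

Each fret is one semitone, so A#2 + 19 = F4.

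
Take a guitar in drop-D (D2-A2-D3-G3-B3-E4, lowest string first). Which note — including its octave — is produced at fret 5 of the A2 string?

D3

The open A2 string plus 5 semitones: A–A#–B–C–C#–D.
The walk passes from B into C once, so the octave number goes from 2 to 3.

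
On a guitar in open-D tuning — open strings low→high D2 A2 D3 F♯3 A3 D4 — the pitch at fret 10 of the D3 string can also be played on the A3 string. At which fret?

Fret 10 on D3 is MIDI 50 + 10 = 60 (C4). On the A3 string (open MIDI 57), that pitch is 60 − 57 = fret 3.

3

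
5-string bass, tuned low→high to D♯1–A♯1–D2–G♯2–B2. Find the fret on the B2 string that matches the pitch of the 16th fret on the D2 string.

7

Fret 16 on D2 is MIDI 38 + 16 = 54 (F♯3). On the B2 string (open MIDI 47), that pitch is 54 − 47 = fret 7.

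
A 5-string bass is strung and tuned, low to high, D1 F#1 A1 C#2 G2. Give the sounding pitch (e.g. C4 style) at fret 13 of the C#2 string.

The open C#2 string plus 13 semitones: C#–D–D#–E–…–C–C#–D.
The walk passes from B into C once, so the octave number goes from 2 to 3.

D3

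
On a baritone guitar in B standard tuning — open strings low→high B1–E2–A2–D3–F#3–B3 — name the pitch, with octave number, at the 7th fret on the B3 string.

F#4

B3 is MIDI 59. Adding 7 gives 66, which is F#4.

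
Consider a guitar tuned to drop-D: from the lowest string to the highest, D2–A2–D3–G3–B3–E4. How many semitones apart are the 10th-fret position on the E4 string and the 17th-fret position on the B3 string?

E4 at fret 10 → D5 (MIDI 74); B3 at fret 17 → E5 (MIDI 76).
74 − 76 = -2, so the two pitches are 2 semitones apart, with E5 the higher.

2 semitones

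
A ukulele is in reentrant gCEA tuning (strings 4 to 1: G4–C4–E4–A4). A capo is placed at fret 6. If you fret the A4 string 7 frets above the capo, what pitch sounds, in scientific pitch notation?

The capo raises the open A4 by 6 semitones to D#5; fretting 7 more gives A4 + 6 + 7 = A4 + 13 semitones = A#5.

A#5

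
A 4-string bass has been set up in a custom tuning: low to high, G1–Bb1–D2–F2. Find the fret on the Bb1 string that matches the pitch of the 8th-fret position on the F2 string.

15

F2 at fret 8 is F2 + 8 semitones = Db3.
The open Bb1 string is 7 semitones below the open F2, so the same pitch on the Bb1 string lies at fret 8 + 7 = 15.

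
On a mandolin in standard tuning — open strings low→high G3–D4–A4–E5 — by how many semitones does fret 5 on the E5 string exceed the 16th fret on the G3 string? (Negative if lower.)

10 semitones

E5 at fret 5 → A5 (MIDI 81); G3 at fret 16 → B4 (MIDI 71).
81 − 71 = 10, so the two pitches are 10 semitones apart.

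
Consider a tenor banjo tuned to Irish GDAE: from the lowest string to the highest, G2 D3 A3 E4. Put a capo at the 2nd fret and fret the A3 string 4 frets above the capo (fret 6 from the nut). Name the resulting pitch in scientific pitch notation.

D♯4

The capo raises the open A3 by 2 semitones to B3; fretting 4 more gives A3 + 2 + 4 = A3 + 6 semitones = D♯4.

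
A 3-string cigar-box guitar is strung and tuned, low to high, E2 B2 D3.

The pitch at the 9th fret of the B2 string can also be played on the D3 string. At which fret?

Fret 9 on B2 is MIDI 47 + 9 = 56 (G#3). On the D3 string (open MIDI 50), that pitch is 56 − 50 = fret 6.

6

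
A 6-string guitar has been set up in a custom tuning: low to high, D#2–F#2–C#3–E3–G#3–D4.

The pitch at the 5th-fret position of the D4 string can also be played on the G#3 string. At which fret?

11

D4 at fret 5 is D4 + 5 semitones = G4.
The open G#3 string is 6 semitones below the open D4, so the same pitch on the G#3 string lies at fret 5 + 6 = 11.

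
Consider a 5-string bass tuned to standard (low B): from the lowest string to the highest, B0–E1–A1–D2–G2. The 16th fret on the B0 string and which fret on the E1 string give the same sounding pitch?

11

B0 at fret 16 is B0 + 16 semitones = D#2.
The open E1 string is 5 semitones above the open B0, so the same pitch on the E1 string lies at fret 16 − 5 = 11.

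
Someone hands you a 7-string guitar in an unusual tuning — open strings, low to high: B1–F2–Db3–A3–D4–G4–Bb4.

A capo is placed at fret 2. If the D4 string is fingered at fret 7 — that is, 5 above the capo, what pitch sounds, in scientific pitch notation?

The capo raises the open D4 by 2 semitones to E4; fretting 5 more gives D4 + 2 + 5 = D4 + 7 semitones = A4.

A4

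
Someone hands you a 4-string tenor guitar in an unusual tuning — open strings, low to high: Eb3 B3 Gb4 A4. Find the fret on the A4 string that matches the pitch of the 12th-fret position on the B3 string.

B3 at fret 12 is B3 + 12 semitones = B4.
The open A4 string is 10 semitones above the open B3, so the same pitch on the A4 string lies at fret 12 − 10 = 2.

2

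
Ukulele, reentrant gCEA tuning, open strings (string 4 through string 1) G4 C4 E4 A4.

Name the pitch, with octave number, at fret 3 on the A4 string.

C5

A4 is MIDI 69. Adding 3 gives 72, which is C5.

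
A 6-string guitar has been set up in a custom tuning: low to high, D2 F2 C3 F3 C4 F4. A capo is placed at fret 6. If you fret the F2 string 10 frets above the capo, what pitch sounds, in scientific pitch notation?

A3

The capo raises the open F2 by 6 semitones to B2; fretting 10 more gives F2 + 6 + 10 = F2 + 16 semitones = A3.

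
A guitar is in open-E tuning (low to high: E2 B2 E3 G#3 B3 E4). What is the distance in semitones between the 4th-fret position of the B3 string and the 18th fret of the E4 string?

B3 at fret 4 → D#4 (MIDI 63); E4 at fret 18 → A#5 (MIDI 82).
63 − 82 = -19, so the two pitches are 19 semitones apart, with A#5 the higher.

19 semitones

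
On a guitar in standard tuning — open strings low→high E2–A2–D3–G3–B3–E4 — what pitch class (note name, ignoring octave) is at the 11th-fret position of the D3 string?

The open D3 string plus 11 semitones: D–D#–E–F–…–B–C–C#.

C♯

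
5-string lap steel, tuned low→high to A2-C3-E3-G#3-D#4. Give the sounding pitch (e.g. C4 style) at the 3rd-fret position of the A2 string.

Each fret is one semitone, so A2 + 3 = C3.

C3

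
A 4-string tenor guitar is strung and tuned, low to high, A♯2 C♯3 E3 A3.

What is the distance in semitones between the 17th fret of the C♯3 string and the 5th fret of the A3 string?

4 semitones

C♯3 at fret 17 → F♯4 (MIDI 66); A3 at fret 5 → D4 (MIDI 62).
66 − 62 = 4, so the two pitches are 4 semitones apart, with F♯4 the higher.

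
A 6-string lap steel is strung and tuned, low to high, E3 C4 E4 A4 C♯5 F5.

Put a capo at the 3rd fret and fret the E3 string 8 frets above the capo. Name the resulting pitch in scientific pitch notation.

D♯4

The capo raises the open E3 by 3 semitones to G3; fretting 8 more gives E3 + 3 + 8 = E3 + 11 semitones = D♯4.
(Also written E♭.)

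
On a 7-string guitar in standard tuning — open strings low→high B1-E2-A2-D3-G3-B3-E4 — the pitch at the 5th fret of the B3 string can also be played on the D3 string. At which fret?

14

Fret 5 on B3 is MIDI 59 + 5 = 64 (E4). On the D3 string (open MIDI 50), that pitch is 64 − 50 = fret 14.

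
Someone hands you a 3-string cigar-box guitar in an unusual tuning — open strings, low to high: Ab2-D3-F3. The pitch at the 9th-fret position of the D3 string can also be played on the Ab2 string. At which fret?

D3 at fret 9 is D3 + 9 semitones = B3.
The open Ab2 string is 6 semitones below the open D3, so the same pitch on the Ab2 string lies at fret 9 + 6 = 15.

15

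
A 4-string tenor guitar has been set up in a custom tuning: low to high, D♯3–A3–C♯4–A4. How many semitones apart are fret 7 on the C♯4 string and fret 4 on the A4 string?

C♯4 at fret 7 → G♯4 (MIDI 68); A4 at fret 4 → C♯5 (MIDI 73).
68 − 73 = -5, so the two pitches are 5 semitones apart, with C♯5 the higher.

5 semitones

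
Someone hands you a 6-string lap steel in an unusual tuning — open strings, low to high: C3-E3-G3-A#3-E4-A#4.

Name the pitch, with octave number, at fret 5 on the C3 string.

F3

Each fret is one semitone, so C3 + 5 = F3.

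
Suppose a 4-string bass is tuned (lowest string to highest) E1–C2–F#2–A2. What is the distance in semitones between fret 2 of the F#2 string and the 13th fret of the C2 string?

5 semitones

F#2 at fret 2 → G#2 (MIDI 44); C2 at fret 13 → C#3 (MIDI 49).
44 − 49 = -5, so the two pitches are 5 semitones apart, with C#3 the higher.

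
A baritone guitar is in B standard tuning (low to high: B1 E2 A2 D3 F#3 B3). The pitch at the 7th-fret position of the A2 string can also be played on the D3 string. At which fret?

2

A2 at fret 7 is A2 + 7 semitones = E3.
The open D3 string is 5 semitones above the open A2, so the same pitch on the D3 string lies at fret 7 − 5 = 2.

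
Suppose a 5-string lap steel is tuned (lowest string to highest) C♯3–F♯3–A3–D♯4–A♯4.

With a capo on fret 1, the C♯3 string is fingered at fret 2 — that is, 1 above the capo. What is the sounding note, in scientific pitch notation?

D♯3

The capo raises the open C♯3 by 1 semitone to D3; fretting 1 more gives C♯3 + 1 + 1 = C♯3 + 2 semitones = D♯3.
(Also written E♭.)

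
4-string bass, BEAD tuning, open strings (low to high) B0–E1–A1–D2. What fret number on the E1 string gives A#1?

A#1 is 6 semitones above the open E1 (E–F–F#–G–G#–A–A#), so it sits at fret 6.

6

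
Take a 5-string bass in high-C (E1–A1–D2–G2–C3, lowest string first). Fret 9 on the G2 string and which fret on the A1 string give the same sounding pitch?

19

G2 at fret 9 is G2 + 9 semitones = E3.
The open A1 string is 10 semitones below the open G2, so the same pitch on the A1 string lies at fret 9 + 10 = 19.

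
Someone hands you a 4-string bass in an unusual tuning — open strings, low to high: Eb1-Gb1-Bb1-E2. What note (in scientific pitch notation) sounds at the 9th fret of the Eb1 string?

C2

The open Eb1 string plus 9 semitones: Eb–E–F–Gb–G–Ab–A–Bb–B–C.
The walk passes from B into C once, so the octave number goes from 1 to 2.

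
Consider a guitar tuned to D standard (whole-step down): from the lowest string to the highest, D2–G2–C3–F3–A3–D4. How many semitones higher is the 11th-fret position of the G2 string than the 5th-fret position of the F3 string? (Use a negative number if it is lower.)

G2 at fret 11 → F#3 (MIDI 54); F3 at fret 5 → A#3 (MIDI 58).
54 − 58 = -4, so the two pitches are 4 semitones apart.

-4 semitones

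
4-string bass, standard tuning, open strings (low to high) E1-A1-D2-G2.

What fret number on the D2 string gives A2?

A2 is 7 semitones above the open D2 (D–D#–E–F–F#–G–G#–A), so it sits at fret 7.

7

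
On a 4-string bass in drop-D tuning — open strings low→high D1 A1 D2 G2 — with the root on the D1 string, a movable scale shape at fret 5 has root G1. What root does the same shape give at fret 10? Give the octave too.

Moving from fret 5 to fret 10 shifts the root by 5 semitones.
G1 up 5 semitones is C2.

C2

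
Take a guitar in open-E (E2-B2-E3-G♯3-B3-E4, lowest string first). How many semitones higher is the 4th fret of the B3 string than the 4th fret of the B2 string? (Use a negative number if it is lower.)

12 semitones

B3 at fret 4 → D♯4 (MIDI 63); B2 at fret 4 → D♯3 (MIDI 51).
63 − 51 = 12, so the two pitches are 12 semitones apart.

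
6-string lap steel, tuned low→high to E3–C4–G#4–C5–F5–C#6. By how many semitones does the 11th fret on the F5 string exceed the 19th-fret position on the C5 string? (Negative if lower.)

-3 semitones

F5 at fret 11 → E6 (MIDI 88); C5 at fret 19 → G6 (MIDI 91).
88 − 91 = -3, so the two pitches are 3 semitones apart.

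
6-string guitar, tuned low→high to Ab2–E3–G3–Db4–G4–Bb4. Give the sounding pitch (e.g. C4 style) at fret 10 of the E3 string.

D4

Each fret is one semitone, so E3 + 10 = D4.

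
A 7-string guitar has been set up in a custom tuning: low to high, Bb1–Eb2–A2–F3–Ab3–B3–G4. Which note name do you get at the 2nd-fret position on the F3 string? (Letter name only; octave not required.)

G

Each fret is one semitone, so F3 + 2 = G.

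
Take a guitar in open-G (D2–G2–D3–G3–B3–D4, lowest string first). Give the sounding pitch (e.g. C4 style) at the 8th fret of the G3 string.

G3 is MIDI 55. Adding 8 gives 63, which is D#4.

D#4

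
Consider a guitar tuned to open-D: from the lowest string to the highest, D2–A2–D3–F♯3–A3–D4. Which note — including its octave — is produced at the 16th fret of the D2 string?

F♯3

Each fret is one semitone, so D2 + 16 = F♯3.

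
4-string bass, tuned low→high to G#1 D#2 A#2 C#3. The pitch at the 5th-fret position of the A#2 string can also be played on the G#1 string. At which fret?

19

A#2 at fret 5 is A#2 + 5 semitones = D#3.
The open G#1 string is 14 semitones below the open A#2, so the same pitch on the G#1 string lies at fret 5 + 14 = 19.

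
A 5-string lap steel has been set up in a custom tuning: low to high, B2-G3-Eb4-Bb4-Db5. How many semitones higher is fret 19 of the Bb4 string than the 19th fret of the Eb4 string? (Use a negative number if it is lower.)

7 semitones

Bb4 at fret 19 → F6 (MIDI 89); Eb4 at fret 19 → Bb5 (MIDI 82).
89 − 82 = 7, so the two pitches are 7 semitones apart.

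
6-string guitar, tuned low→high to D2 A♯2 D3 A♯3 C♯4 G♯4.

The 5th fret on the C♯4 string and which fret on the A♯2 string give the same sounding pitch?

20

C♯4 at fret 5 is C♯4 + 5 semitones = F♯4.
The open A♯2 string is 15 semitones below the open C♯4, so the same pitch on the A♯2 string lies at fret 5 + 15 = 20.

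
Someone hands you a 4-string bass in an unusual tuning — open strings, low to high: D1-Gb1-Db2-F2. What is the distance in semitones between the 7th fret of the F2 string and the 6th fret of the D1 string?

F2 at fret 7 → C3 (MIDI 48); D1 at fret 6 → Ab1 (MIDI 32).
48 − 32 = 16, so the two pitches are 16 semitones apart, with C3 the higher.

16 semitones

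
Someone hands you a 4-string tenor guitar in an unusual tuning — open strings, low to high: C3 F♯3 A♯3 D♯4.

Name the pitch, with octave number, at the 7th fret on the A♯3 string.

The open A♯3 string plus 7 semitones: A#–B–C–C#–D–D#–E–F.
The walk passes from B into C once, so the octave number goes from 3 to 4.

F4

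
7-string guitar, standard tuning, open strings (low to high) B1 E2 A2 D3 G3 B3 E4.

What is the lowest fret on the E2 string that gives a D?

10

From E2, count semitones up the chromatic scale until reaching D: E–F–F#–G–…–C–C#–D — 10 steps.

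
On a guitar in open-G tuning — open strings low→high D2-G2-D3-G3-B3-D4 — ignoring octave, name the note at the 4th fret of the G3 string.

B

Each fret is one semitone, so G3 + 4 = B.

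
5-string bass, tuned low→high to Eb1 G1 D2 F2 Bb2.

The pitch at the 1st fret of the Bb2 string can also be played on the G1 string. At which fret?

Bb2 at fret 1 is Bb2 + 1 semitone = B2.
The open G1 string is 15 semitones below the open Bb2, so the same pitch on the G1 string lies at fret 1 + 15 = 16.

16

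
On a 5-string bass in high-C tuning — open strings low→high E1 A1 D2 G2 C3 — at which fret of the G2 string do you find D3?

7

D3 is 7 semitones above the open G2 (G–G#–A–A#–B–C–C#–D), so it sits at fret 7.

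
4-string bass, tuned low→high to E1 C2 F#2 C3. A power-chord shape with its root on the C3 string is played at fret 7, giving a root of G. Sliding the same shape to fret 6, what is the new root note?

F#

Moving from fret 7 to fret 6 shifts the root by -1 semitone.
G down 1 semitone is F#.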